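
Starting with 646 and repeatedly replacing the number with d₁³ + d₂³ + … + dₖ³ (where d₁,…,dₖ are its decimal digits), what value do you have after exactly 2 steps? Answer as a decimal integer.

646 → 6³ + 4³ + 6³ = 216 + 64 + 216 = 496
496 → 4³ + 9³ + 6³ = 64 + 729 + 216 = 1009

1009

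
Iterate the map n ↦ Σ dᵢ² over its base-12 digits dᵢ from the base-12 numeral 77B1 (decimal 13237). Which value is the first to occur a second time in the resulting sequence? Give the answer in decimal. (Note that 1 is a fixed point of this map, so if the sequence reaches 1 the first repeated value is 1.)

41

13237 = (7,7,11,1)_12 → 7² + 7² + 11² + 1² = 49 + 49 + 121 + 1 = 220
220 = (1,6,4)_12 → 1² + 6² + 4² = 1 + 36 + 16 = 53
53 = (4,5)_12 → 4² + 5² = 16 + 25 = 41
41 = (3,5)_12 → 3² + 5² = 9 + 25 = 34
34 = (2,10)_12 → 2² + 10² = 4 + 100 = 104
104 = (8,8)_12 → 8² + 8² = 64 + 64 = 128
128 = (10,8)_12 → 10² + 8² = 100 + 64 = 164
164 = (1,1,8)_12 → 1² + 1² + 8² = 1 + 1 + 64 = 66
66 = (5,6)_12 → 5² + 6² = 25 + 36 = 61
61 = (5,1)_12 → 5² + 1² = 25 + 1 = 26
26 = (2,2)_12 → 2² + 2² = 4 + 4 = 8
8 = (8)_12 → 8² = 64
64 = (5,4)_12 → 5² + 4² = 25 + 16 = 41  — 41 already appeared earlier.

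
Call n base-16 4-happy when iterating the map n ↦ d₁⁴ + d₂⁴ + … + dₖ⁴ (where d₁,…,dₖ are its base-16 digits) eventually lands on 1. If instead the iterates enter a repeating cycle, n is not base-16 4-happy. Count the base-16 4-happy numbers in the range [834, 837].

834: 834 → 353 → 1298 → 642 → 4128 → 17 → 2 → 16 → 1  (reaches 1)
835: 835 → 418 → 10017 → 2434 → 10673 → 21219 → 39138 → 49089 → 86003 → 101588 → 53650 → 35139 → 10994 → 60657 → 109778 → 59314 → 55474 → 47314 → 47314  (repeats 47314)
836: 836 → 593 → 642 → 4128 → 17 → 2 → 16 → 1  (reaches 1)
837: 837 → 962 → 20833 → 1923 → 6578 → 21219 → 39138 → 49089 → 86003 → 101588 → 53650 → 35139 → 10994 → 60657 → 109778 → 59314 → 55474 → 47314 → 47314  (repeats 47314)
base-16 4-happy: 834, 836

2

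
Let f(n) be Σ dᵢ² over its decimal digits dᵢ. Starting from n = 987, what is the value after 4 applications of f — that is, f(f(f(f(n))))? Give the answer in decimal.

987 → 9² + 8² + 7² = 81 + 64 + 49 = 194
194 → 1² + 9² + 4² = 1 + 81 + 16 = 98
98 → 9² + 8² = 81 + 64 = 145
145 → 1² + 4² + 5² = 1 + 16 + 25 = 42

42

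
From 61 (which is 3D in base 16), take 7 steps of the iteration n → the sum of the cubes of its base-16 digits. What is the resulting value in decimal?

61 = (3,13)_16 → 2224
2224 = (8,11,0)_16 → 1843
1843 = (7,3,3)_16 → 397
397 = (1,8,13)_16 → 2710
2710 = (10,9,6)_16 → 1945
1945 = (7,9,9)_16 → 1801
1801 = (7,0,9)_16 → 1072

1072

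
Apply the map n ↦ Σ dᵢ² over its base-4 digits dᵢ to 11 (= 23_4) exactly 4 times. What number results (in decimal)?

4

11 = (2,3)_4 → 2² + 3² = 13
13 = (3,1)_4 → 3² + 1² = 10
10 = (2,2)_4 → 2² + 2² = 8
8 = (2,0)_4 → 2² + 0² = 4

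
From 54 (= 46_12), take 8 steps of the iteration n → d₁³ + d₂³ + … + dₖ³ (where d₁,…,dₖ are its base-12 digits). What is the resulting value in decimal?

54 = (4,6)_12 → 4³ + 6³ = 64 + 216 = 280
280 = (1,11,4)_12 → 1³ + 11³ + 4³ = 1 + 1331 + 64 = 1396
1396 = (9,8,4)_12 → 9³ + 8³ + 4³ = 729 + 512 + 64 = 1305
1305 = (9,0,9)_12 → 9³ + 0³ + 9³ = 729 + 0 + 729 = 1458
1458 = (10,1,6)_12 → 10³ + 1³ + 6³ = 1000 + 1 + 216 = 1217
1217 = (8,5,5)_12 → 8³ + 5³ + 5³ = 512 + 125 + 125 = 762
762 = (5,3,6)_12 → 5³ + 3³ + 6³ = 125 + 27 + 216 = 368
368 = (2,6,8)_12 → 2³ + 6³ + 8³ = 8 + 216 + 512 = 736

736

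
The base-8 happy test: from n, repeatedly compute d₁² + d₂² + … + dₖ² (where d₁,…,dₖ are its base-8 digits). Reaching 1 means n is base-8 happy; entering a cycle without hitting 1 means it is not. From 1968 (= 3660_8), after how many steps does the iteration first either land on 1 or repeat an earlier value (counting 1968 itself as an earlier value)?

1968 = (3,6,6,0)_8 → 3² + 6² + 6² + 0² = 81
81 = (1,2,1)_8 → 1² + 2² + 1² = 6
6 = (6)_8 → 6² = 36
36 = (4,4)_8 → 4² + 4² = 32
32 = (4,0)_8 → 4² + 0² = 16
16 = (2,0)_8 → 2² + 0² = 4
4 = (4)_8 → 4² = 16  — 16 repeats.
That took 7 steps.

7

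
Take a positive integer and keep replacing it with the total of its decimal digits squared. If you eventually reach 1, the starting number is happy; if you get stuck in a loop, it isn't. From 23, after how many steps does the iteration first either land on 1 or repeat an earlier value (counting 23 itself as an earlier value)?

23 → 2² + 3² = 13
13 → 1² + 3² = 10
10 → 1² + 0² = 1  — reached 1.
That took 3 steps.

3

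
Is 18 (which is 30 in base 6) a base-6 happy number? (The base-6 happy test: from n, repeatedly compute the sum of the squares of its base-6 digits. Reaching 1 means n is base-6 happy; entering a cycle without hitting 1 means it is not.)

18 = (3,0)_6 → 3² + 0² = 9 + 0 = 9
9 = (1,3)_6 → 1² + 3² = 1 + 9 = 10
10 = (1,4)_6 → 1² + 4² = 1 + 16 = 17
17 = (2,5)_6 → 2² + 5² = 4 + 25 = 29
29 = (4,5)_6 → 4² + 5² = 16 + 25 = 41
41 = (1,0,5)_6 → 1² + 0² + 5² = 1 + 0 + 25 = 26
26 = (4,2)_6 → 4² + 2² = 16 + 4 = 20
20 = (3,2)_6 → 3² + 2² = 9 + 4 = 13
13 = (2,1)_6 → 2² + 1² = 4 + 1 = 5
5 = (5)_6 → 5² = 25
25 = (4,1)_6 → 4² + 1² = 16 + 1 = 17  — 17 already seen; the sequence cycles without reaching 1.

not base-6 happy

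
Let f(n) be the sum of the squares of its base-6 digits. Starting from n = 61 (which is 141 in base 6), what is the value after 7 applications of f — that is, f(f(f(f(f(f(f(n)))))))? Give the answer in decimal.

61 = (1,4,1)_6 → 1² + 4² + 1² = 1 + 16 + 1 = 18
18 = (3,0)_6 → 3² + 0² = 9 + 0 = 9
9 = (1,3)_6 → 1² + 3² = 1 + 9 = 10
10 = (1,4)_6 → 1² + 4² = 1 + 16 = 17
17 = (2,5)_6 → 2² + 5² = 4 + 25 = 29
29 = (4,5)_6 → 4² + 5² = 16 + 25 = 41
41 = (1,0,5)_6 → 1² + 0² + 5² = 1 + 0 + 25 = 26

26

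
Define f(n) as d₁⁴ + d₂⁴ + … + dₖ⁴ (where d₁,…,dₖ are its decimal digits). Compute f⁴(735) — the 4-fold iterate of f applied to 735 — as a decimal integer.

7329

735 → 7⁴ + 3⁴ + 5⁴ = 3107
3107 → 3⁴ + 1⁴ + 0⁴ + 7⁴ = 2483
2483 → 2⁴ + 4⁴ + 8⁴ + 3⁴ = 4449
4449 → 4⁴ + 4⁴ + 4⁴ + 9⁴ = 7329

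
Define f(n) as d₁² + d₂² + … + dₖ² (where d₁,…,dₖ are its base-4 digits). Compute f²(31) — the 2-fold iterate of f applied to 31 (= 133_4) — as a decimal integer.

10

31 = (1,3,3)_4 → 19
19 = (1,0,3)_4 → 10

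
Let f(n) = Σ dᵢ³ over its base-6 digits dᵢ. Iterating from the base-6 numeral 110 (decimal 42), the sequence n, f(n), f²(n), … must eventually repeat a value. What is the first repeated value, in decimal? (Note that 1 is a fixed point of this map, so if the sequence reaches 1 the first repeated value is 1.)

9

42 = (1,1,0)_6 → 2
2 = (2)_6 → 8
8 = (1,2)_6 → 9
9 = (1,3)_6 → 28
28 = (4,4)_6 → 128
128 = (3,3,2)_6 → 62
62 = (1,4,2)_6 → 73
73 = (2,0,1)_6 → 9  — 9 already appeared earlier.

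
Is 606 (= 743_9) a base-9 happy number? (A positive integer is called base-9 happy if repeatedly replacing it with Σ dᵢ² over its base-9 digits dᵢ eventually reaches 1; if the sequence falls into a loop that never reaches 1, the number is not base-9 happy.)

606 = (7,4,3)_9 → 7² + 4² + 3² = 74
74 = (8,2)_9 → 8² + 2² = 68
68 = (7,5)_9 → 7² + 5² = 74  — 74 already seen; the sequence cycles without reaching 1.

not base-9 happy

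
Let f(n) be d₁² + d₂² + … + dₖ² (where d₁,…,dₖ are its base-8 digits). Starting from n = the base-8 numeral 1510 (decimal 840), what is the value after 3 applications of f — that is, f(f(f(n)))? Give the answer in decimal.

8

840 = (1,5,1,0)_8 → 1² + 5² + 1² + 0² = 27
27 = (3,3)_8 → 3² + 3² = 18
18 = (2,2)_8 → 2² + 2² = 8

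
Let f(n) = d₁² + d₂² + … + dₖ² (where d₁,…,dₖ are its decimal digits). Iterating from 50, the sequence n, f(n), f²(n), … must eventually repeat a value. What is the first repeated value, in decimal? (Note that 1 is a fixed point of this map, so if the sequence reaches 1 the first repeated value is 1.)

50 → 25
25 → 29
29 → 85
85 → 89
89 → 145
145 → 42
42 → 20
20 → 4
4 → 16
16 → 37
37 → 58
58 → 89  — 89 already appeared earlier.

89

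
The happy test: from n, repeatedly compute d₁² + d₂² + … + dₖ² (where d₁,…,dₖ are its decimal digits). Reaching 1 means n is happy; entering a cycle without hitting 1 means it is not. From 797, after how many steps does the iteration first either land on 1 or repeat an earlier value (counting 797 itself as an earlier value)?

13

797 → 179
179 → 131
131 → 11
11 → 2
2 → 4
4 → 16
16 → 37
37 → 58
58 → 89
89 → 145
145 → 42
42 → 20
20 → 4  — 4 repeats.
That took 13 steps.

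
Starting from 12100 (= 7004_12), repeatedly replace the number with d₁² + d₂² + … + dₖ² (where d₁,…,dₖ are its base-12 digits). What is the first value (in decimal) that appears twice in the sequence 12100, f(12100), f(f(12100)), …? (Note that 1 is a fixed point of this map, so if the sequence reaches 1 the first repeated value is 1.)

12100 = (7,0,0,4)_12 → 7² + 0² + 0² + 4² = 65
65 = (5,5)_12 → 5² + 5² = 50
50 = (4,2)_12 → 4² + 2² = 20
20 = (1,8)_12 → 1² + 8² = 65  — 65 already appeared earlier.

65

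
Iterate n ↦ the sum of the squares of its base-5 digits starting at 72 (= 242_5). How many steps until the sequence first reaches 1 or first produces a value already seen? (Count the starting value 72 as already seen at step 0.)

72 = (2,4,2)_5 → 2² + 4² + 2² = 24
24 = (4,4)_5 → 4² + 4² = 32
32 = (1,1,2)_5 → 1² + 1² + 2² = 6
6 = (1,1)_5 → 1² + 1² = 2
2 = (2)_5 → 2² = 4
4 = (4)_5 → 4² = 16
16 = (3,1)_5 → 3² + 1² = 10
10 = (2,0)_5 → 2² + 0² = 4  — 4 repeats.
That took 8 steps.

8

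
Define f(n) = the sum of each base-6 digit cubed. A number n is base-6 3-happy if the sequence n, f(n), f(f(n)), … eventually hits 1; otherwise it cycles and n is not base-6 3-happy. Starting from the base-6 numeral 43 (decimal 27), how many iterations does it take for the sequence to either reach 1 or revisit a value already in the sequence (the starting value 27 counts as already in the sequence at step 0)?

27 = (4,3)_6 → 91
91 = (2,3,1)_6 → 36
36 = (1,0,0)_6 → 1  — reached 1.
That took 3 steps.

3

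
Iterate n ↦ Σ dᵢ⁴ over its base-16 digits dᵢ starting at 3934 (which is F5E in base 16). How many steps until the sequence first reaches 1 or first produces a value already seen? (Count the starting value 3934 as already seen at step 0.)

3934 = (15,5,14)_16 → 15⁴ + 5⁴ + 14⁴ = 50625 + 625 + 38416 = 89666
89666 = (1,5,14,4,2)_16 → 1⁴ + 5⁴ + 14⁴ + 4⁴ + 2⁴ = 1 + 625 + 38416 + 256 + 16 = 39314
39314 = (9,9,9,2)_16 → 9⁴ + 9⁴ + 9⁴ + 2⁴ = 6561 + 6561 + 6561 + 16 = 19699
19699 = (4,12,15,3)_16 → 4⁴ + 12⁴ + 15⁴ + 3⁴ = 256 + 20736 + 50625 + 81 = 71698
71698 = (1,1,8,1,2)_16 → 1⁴ + 1⁴ + 8⁴ + 1⁴ + 2⁴ = 1 + 1 + 4096 + 1 + 16 = 4115
4115 = (1,0,1,3)_16 → 1⁴ + 0⁴ + 1⁴ + 3⁴ = 1 + 0 + 1 + 81 = 83
83 = (5,3)_16 → 5⁴ + 3⁴ = 625 + 81 = 706
706 = (2,12,2)_16 → 2⁴ + 12⁴ + 2⁴ = 16 + 20736 + 16 = 20768
20768 = (5,1,2,0)_16 → 5⁴ + 1⁴ + 2⁴ + 0⁴ = 625 + 1 + 16 + 0 = 642
642 = (2,8,2)_16 → 2⁴ + 8⁴ + 2⁴ = 16 + 4096 + 16 = 4128
4128 = (1,0,2,0)_16 → 1⁴ + 0⁴ + 2⁴ + 0⁴ = 1 + 0 + 16 + 0 = 17
17 = (1,1)_16 → 1⁴ + 1⁴ = 1 + 1 = 2
2 = (2)_16 → 2⁴ = 16
16 = (1,0)_16 → 1⁴ + 0⁴ = 1 + 0 = 1  — reached 1.
That took 14 steps.

14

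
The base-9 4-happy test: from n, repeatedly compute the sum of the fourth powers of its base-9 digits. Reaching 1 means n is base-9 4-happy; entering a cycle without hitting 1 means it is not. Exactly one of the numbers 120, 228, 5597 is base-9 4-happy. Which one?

5597

120: 120 → 338 → 882 → 4098 → 1956 → 1394 → 8194 → 290 → 722 → 8208 → 114 → 1378 → 4098  — repeats 4098 (not base-9 4-happy)
228: 228 → 2498 → 3188 → 434 → 722 → 8208 → 114 → 1378 → 4098 → 1956 → 1394 → 8194 → 290 → 722  — repeats 722 (not base-9 4-happy)
5597: 5597 → 7793 → 5395 → 3363 → 2433 → 243 → 81 → 1  — reaches 1 (base-9 4-happy)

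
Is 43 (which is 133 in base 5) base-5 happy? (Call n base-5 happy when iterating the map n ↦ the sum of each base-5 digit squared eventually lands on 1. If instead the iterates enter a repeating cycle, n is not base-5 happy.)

43 = (1,3,3)_5 → 1² + 3² + 3² = 19
19 = (3,4)_5 → 3² + 4² = 25
25 = (1,0,0)_5 → 1² + 0² + 0² = 1  — reached 1.

base-5 happy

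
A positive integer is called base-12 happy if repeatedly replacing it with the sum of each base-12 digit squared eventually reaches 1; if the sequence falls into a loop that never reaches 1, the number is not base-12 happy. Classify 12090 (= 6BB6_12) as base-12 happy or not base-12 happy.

12090 = (6,11,11,6)_12 → 6² + 11² + 11² + 6² = 36 + 121 + 121 + 36 = 314
314 = (2,2,2)_12 → 2² + 2² + 2² = 4 + 4 + 4 = 12
12 = (1,0)_12 → 1² + 0² = 1 + 0 = 1  — reached 1.

base-12 happy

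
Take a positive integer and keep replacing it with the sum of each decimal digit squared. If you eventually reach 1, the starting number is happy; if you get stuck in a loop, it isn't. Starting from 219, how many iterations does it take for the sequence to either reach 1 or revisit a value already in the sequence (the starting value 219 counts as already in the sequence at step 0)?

3

219 → 2² + 1² + 9² = 86
86 → 8² + 6² = 100
100 → 1² + 0² + 0² = 1  — reached 1.
That took 3 steps.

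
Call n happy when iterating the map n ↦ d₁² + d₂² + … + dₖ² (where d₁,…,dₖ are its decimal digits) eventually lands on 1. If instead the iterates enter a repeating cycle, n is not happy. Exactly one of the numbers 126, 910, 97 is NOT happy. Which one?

126: 126 → 41 → 17 → 50 → 25 → 29 → 85 → 89 → 145 → 42 → 20 → 4 → 16 → 37 → 58 → 89  — repeats 89 (not happy)
910: 910 → 82 → 68 → 100 → 1  — reaches 1 (happy)
97: 97 → 130 → 10 → 1  — reaches 1 (happy)

126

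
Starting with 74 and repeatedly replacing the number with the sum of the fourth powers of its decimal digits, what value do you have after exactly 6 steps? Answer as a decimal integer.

9219

74 → 7⁴ + 4⁴ = 2657
2657 → 2⁴ + 6⁴ + 5⁴ + 7⁴ = 4338
4338 → 4⁴ + 3⁴ + 3⁴ + 8⁴ = 4514
4514 → 4⁴ + 5⁴ + 1⁴ + 4⁴ = 1138
1138 → 1⁴ + 1⁴ + 3⁴ + 8⁴ = 4179
4179 → 4⁴ + 1⁴ + 7⁴ + 9⁴ = 9219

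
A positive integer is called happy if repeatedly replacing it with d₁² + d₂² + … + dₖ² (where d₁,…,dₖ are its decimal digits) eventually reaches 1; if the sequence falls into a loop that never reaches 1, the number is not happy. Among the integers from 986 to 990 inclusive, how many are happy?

1

986: 986 → 181 → 66 → 72 → 53 → 34 → 25 → 29 → 85 → 89 → 145 → 42 → 20 → 4 → 16 → 37 → 58 → 89  (repeats 89)
987: 987 → 194 → 98 → 145 → 42 → 20 → 4 → 16 → 37 → 58 → 89 → 145  (repeats 145)
988: 988 → 209 → 85 → 89 → 145 → 42 → 20 → 4 → 16 → 37 → 58 → 89  (repeats 89)
989: 989 → 226 → 44 → 32 → 13 → 10 → 1  (reaches 1)
990: 990 → 162 → 41 → 17 → 50 → 25 → 29 → 85 → 89 → 145 → 42 → 20 → 4 → 16 → 37 → 58 → 89  (repeats 89)
happy: 989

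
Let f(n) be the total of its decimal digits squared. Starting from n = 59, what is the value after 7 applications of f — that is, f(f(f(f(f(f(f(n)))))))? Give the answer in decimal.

59 → 5² + 9² = 106
106 → 1² + 0² + 6² = 37
37 → 3² + 7² = 58
58 → 5² + 8² = 89
89 → 8² + 9² = 145
145 → 1² + 4² + 5² = 42
42 → 4² + 2² = 20

20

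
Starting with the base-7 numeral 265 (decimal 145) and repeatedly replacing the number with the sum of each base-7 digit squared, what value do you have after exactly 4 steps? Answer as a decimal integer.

145 = (2,6,5)_7 → 2² + 6² + 5² = 4 + 36 + 25 = 65
65 = (1,2,2)_7 → 1² + 2² + 2² = 1 + 4 + 4 = 9
9 = (1,2)_7 → 1² + 2² = 1 + 4 = 5
5 = (5)_7 → 5² = 25

25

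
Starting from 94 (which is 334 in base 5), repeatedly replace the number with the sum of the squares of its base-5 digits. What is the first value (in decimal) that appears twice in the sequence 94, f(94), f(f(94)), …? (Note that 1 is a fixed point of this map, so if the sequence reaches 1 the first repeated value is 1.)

18

94 = (3,3,4)_5 → 3² + 3² + 4² = 34
34 = (1,1,4)_5 → 1² + 1² + 4² = 18
18 = (3,3)_5 → 3² + 3² = 18  — 18 already appeared earlier.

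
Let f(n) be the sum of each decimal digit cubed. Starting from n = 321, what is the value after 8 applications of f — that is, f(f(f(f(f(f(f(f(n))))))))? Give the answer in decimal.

153

321 → 3³ + 2³ + 1³ = 36
36 → 3³ + 6³ = 243
243 → 2³ + 4³ + 3³ = 99
99 → 9³ + 9³ = 1458
1458 → 1³ + 4³ + 5³ + 8³ = 702
702 → 7³ + 0³ + 2³ = 351
351 → 3³ + 5³ + 1³ = 153
153 → 1³ + 5³ + 3³ = 153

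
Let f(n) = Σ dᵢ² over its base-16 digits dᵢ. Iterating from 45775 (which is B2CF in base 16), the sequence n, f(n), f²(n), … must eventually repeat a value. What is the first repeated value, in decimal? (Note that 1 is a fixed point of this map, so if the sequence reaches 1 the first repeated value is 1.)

45775 = (11,2,12,15)_16 → 11² + 2² + 12² + 15² = 121 + 4 + 144 + 225 = 494
494 = (1,14,14)_16 → 1² + 14² + 14² = 1 + 196 + 196 = 393
393 = (1,8,9)_16 → 1² + 8² + 9² = 1 + 64 + 81 = 146
146 = (9,2)_16 → 9² + 2² = 81 + 4 = 85
85 = (5,5)_16 → 5² + 5² = 25 + 25 = 50
50 = (3,2)_16 → 3² + 2² = 9 + 4 = 13
13 = (13)_16 → 13² = 169
169 = (10,9)_16 → 10² + 9² = 100 + 81 = 181
181 = (11,5)_16 → 11² + 5² = 121 + 25 = 146  — 146 already appeared earlier.

146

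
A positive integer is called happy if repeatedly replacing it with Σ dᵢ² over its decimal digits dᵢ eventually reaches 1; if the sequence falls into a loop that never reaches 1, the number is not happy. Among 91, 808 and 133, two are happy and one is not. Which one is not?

91: 91 → 82 → 68 → 100 → 1  — reaches 1 (happy)
808: 808 → 128 → 69 → 117 → 51 → 26 → 40 → 16 → 37 → 58 → 89 → 145 → 42 → 20 → 4 → 16  — repeats 16 (not happy)
133: 133 → 19 → 82 → 68 → 100 → 1  — reaches 1 (happy)

808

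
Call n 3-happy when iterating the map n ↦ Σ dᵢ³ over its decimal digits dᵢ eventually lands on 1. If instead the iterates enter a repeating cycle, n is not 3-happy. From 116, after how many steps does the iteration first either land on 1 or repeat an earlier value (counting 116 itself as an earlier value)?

116 → 1³ + 1³ + 6³ = 218
218 → 2³ + 1³ + 8³ = 521
521 → 5³ + 2³ + 1³ = 134
134 → 1³ + 3³ + 4³ = 92
92 → 9³ + 2³ = 737
737 → 7³ + 3³ + 7³ = 713
713 → 7³ + 1³ + 3³ = 371
371 → 3³ + 7³ + 1³ = 371  — 371 repeats.
That took 8 steps.

8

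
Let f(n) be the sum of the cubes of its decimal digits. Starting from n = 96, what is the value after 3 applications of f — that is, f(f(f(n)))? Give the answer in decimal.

1242

96 → 9³ + 6³ = 729 + 216 = 945
945 → 9³ + 4³ + 5³ = 729 + 64 + 125 = 918
918 → 9³ + 1³ + 8³ = 729 + 1 + 512 = 1242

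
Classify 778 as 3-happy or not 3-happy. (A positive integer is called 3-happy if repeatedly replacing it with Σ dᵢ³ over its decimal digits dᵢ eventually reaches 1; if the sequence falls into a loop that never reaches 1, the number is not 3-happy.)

778 → 7³ + 7³ + 8³ = 343 + 343 + 512 = 1198
1198 → 1³ + 1³ + 9³ + 8³ = 1 + 1 + 729 + 512 = 1243
1243 → 1³ + 2³ + 4³ + 3³ = 1 + 8 + 64 + 27 = 100
100 → 1³ + 0³ + 0³ = 1 + 0 + 0 = 1  — reached 1.

3-happy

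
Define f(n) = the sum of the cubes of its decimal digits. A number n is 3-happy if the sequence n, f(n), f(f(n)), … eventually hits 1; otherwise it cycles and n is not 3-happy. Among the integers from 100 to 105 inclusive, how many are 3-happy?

1

100: 100 → 1  — 3-happy
101: 101 → 2 → 8 → 512 → 134 → 92 → 737 → 713 → 371 → 371  — not 3-happy
102: 102 → 9 → 729 → 1080 → 513 → 153 → 153  — not 3-happy
103: 103 → 28 → 520 → 133 → 55 → 250 → 133  — not 3-happy
104: 104 → 65 → 341 → 92 → 737 → 713 → 371 → 371  — not 3-happy
105: 105 → 126 → 225 → 141 → 66 → 432 → 99 → 1458 → 702 → 351 → 153 → 153  — not 3-happy
3-happy: 100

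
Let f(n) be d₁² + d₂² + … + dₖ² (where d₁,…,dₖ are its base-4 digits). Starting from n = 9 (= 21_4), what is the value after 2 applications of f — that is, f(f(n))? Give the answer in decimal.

2

9 = (2,1)_4 → 2² + 1² = 5
5 = (1,1)_4 → 1² + 1² = 2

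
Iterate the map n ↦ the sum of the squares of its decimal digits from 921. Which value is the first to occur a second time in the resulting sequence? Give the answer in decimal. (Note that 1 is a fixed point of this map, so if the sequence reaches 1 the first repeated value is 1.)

921 → 9² + 2² + 1² = 86
86 → 8² + 6² = 100
100 → 1² + 0² + 0² = 1  — reached the fixed point 1.
1 → 1, so 1 is the first repeated value.

1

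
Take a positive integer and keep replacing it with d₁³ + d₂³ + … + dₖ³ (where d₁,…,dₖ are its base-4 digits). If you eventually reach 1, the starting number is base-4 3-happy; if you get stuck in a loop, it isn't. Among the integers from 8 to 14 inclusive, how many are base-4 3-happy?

1

8: 8 → 8  (repeats 8)
9: 9 → 9  (repeats 9)
10: 10 → 16 → 1  (reaches 1)
11: 11 → 35 → 35  (repeats 35)
12: 12 → 27 → 36 → 9 → 9  (repeats 9)
13: 13 → 28 → 28  (repeats 28)
14: 14 → 35 → 35  (repeats 35)
base-4 3-happy: 10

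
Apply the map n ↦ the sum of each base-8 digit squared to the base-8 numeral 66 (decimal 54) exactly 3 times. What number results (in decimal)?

54 = (6,6)_8 → 6² + 6² = 72
72 = (1,1,0)_8 → 1² + 1² + 0² = 2
2 = (2)_8 → 2² = 4

4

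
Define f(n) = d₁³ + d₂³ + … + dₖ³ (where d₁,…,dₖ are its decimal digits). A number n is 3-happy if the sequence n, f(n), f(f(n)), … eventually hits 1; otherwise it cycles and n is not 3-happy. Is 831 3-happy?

831 → 8³ + 3³ + 1³ = 512 + 27 + 1 = 540
540 → 5³ + 4³ + 0³ = 125 + 64 + 0 = 189
189 → 1³ + 8³ + 9³ = 1 + 512 + 729 = 1242
1242 → 1³ + 2³ + 4³ + 2³ = 1 + 8 + 64 + 8 = 81
81 → 8³ + 1³ = 512 + 1 = 513
513 → 5³ + 1³ + 3³ = 125 + 1 + 27 = 153
153 → 1³ + 5³ + 3³ = 1 + 125 + 27 = 153  — 153 already seen; the sequence cycles without reaching 1.

not 3-happy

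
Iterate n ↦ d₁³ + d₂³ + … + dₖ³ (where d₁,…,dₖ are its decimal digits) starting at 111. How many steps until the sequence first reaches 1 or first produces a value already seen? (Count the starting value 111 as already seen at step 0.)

5

111 → 1³ + 1³ + 1³ = 1 + 1 + 1 = 3
3 → 3³ = 27
27 → 2³ + 7³ = 8 + 343 = 351
351 → 3³ + 5³ + 1³ = 27 + 125 + 1 = 153
153 → 1³ + 5³ + 3³ = 1 + 125 + 27 = 153  — 153 repeats.
That took 5 steps.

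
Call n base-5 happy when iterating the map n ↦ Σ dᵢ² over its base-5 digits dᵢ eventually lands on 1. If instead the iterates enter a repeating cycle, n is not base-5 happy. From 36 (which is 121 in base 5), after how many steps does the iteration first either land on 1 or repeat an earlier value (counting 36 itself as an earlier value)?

6

36 = (1,2,1)_5 → 1² + 2² + 1² = 6
6 = (1,1)_5 → 1² + 1² = 2
2 = (2)_5 → 2² = 4
4 = (4)_5 → 4² = 16
16 = (3,1)_5 → 3² + 1² = 10
10 = (2,0)_5 → 2² + 0² = 4  — 4 repeats.
That took 6 steps.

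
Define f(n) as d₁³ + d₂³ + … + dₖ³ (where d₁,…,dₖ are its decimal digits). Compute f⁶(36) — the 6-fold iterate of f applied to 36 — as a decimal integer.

153

36 → 3³ + 6³ = 243
243 → 2³ + 4³ + 3³ = 99
99 → 9³ + 9³ = 1458
1458 → 1³ + 4³ + 5³ + 8³ = 702
702 → 7³ + 0³ + 2³ = 351
351 → 3³ + 5³ + 1³ = 153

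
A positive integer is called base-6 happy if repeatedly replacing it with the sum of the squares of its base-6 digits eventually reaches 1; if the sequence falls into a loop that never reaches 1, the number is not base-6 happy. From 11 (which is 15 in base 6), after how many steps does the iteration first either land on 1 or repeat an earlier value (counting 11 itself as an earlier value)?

11 = (1,5)_6 → 1² + 5² = 1 + 25 = 26
26 = (4,2)_6 → 4² + 2² = 16 + 4 = 20
20 = (3,2)_6 → 3² + 2² = 9 + 4 = 13
13 = (2,1)_6 → 2² + 1² = 4 + 1 = 5
5 = (5)_6 → 5² = 25
25 = (4,1)_6 → 4² + 1² = 16 + 1 = 17
17 = (2,5)_6 → 2² + 5² = 4 + 25 = 29
29 = (4,5)_6 → 4² + 5² = 16 + 25 = 41
41 = (1,0,5)_6 → 1² + 0² + 5² = 1 + 0 + 25 = 26  — 26 repeats.
That took 9 steps.

9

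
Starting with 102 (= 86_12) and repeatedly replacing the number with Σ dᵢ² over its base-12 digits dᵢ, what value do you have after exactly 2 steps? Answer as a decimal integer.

102 = (8,6)_12 → 8² + 6² = 100
100 = (8,4)_12 → 8² + 4² = 80

80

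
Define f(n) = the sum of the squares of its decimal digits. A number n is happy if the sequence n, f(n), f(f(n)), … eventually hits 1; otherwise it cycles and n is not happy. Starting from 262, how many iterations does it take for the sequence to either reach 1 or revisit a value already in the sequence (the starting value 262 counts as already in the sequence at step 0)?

262 → 44
44 → 32
32 → 13
13 → 10
10 → 1  — reached 1.
That took 5 steps.

5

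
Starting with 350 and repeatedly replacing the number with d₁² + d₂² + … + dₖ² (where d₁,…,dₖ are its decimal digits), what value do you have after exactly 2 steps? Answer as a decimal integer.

350 → 3² + 5² + 0² = 34
34 → 3² + 4² = 25

25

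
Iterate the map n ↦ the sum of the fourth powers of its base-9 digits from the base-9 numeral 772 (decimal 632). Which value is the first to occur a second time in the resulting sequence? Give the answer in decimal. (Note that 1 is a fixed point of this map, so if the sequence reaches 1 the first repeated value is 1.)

4098

632 = (7,7,2)_9 → 4818
4818 = (6,5,4,3)_9 → 2258
2258 = (3,0,7,8)_9 → 6578
6578 = (1,0,0,1,8)_9 → 4098
4098 = (5,5,5,3)_9 → 1956
1956 = (2,6,1,3)_9 → 1394
1394 = (1,8,1,8)_9 → 8194
8194 = (1,2,2,1,4)_9 → 290
290 = (3,5,2)_9 → 722
722 = (8,8,2)_9 → 8208
8208 = (1,2,2,3,0)_9 → 114
114 = (1,3,6)_9 → 1378
1378 = (1,8,0,1)_9 → 4098  — 4098 already appeared earlier.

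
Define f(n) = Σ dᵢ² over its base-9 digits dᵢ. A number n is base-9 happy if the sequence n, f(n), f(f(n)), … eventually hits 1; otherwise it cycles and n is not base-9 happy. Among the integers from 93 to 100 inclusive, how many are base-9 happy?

1

93: 93 → 11 → 5 → 25 → 53 → 89 → 65 → 53  — not base-9 happy
94: 94 → 18 → 4 → 16 → 50 → 50  — not base-9 happy
95: 95 → 27 → 9 → 1  — base-9 happy
96: 96 → 38 → 20 → 8 → 64 → 50 → 50  — not base-9 happy
97: 97 → 51 → 61 → 85 → 17 → 65 → 53 → 89 → 65  — not base-9 happy
98: 98 → 66 → 58 → 52 → 74 → 68 → 74  — not base-9 happy
99: 99 → 5 → 25 → 53 → 89 → 65 → 53  — not base-9 happy
100: 100 → 6 → 36 → 16 → 50 → 50  — not base-9 happy
base-9 happy: 95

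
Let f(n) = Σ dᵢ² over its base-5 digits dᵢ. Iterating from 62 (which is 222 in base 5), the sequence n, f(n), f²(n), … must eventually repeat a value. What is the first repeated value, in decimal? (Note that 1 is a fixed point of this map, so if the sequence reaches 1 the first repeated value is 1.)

62 = (2,2,2)_5 → 2² + 2² + 2² = 4 + 4 + 4 = 12
12 = (2,2)_5 → 2² + 2² = 4 + 4 = 8
8 = (1,3)_5 → 1² + 3² = 1 + 9 = 10
10 = (2,0)_5 → 2² + 0² = 4 + 0 = 4
4 = (4)_5 → 4² = 16
16 = (3,1)_5 → 3² + 1² = 9 + 1 = 10  — 10 already appeared earlier.

10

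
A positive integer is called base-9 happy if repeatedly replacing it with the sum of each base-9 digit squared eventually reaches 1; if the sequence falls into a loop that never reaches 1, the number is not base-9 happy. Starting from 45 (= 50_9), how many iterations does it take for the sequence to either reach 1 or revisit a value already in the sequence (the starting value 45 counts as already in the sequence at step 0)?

45 = (5,0)_9 → 5² + 0² = 25
25 = (2,7)_9 → 2² + 7² = 53
53 = (5,8)_9 → 5² + 8² = 89
89 = (1,0,8)_9 → 1² + 0² + 8² = 65
65 = (7,2)_9 → 7² + 2² = 53  — 53 repeats.
That took 5 steps.

5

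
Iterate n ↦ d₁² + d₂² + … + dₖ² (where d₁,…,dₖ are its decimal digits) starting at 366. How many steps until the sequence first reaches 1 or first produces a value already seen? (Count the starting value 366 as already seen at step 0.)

12

366 → 3² + 6² + 6² = 9 + 36 + 36 = 81
81 → 8² + 1² = 64 + 1 = 65
65 → 6² + 5² = 36 + 25 = 61
61 → 6² + 1² = 36 + 1 = 37
37 → 3² + 7² = 9 + 49 = 58
58 → 5² + 8² = 25 + 64 = 89
89 → 8² + 9² = 64 + 81 = 145
145 → 1² + 4² + 5² = 1 + 16 + 25 = 42
42 → 4² + 2² = 16 + 4 = 20
20 → 2² + 0² = 4 + 0 = 4
4 → 4² = 16
16 → 1² + 6² = 1 + 36 = 37  — 37 repeats.
That took 12 steps.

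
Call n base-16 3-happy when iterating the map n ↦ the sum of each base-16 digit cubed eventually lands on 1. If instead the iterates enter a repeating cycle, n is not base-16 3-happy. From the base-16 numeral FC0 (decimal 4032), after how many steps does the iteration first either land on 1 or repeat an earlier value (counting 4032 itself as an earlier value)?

11

4032 = (15,12,0)_16 → 15³ + 12³ + 0³ = 3375 + 1728 + 0 = 5103
5103 = (1,3,14,15)_16 → 1³ + 3³ + 14³ + 15³ = 1 + 27 + 2744 + 3375 = 6147
6147 = (1,8,0,3)_16 → 1³ + 8³ + 0³ + 3³ = 1 + 512 + 0 + 27 = 540
540 = (2,1,12)_16 → 2³ + 1³ + 12³ = 8 + 1 + 1728 = 1737
1737 = (6,12,9)_16 → 6³ + 12³ + 9³ = 216 + 1728 + 729 = 2673
2673 = (10,7,1)_16 → 10³ + 7³ + 1³ = 1000 + 343 + 1 = 1344
1344 = (5,4,0)_16 → 5³ + 4³ + 0³ = 125 + 64 + 0 = 189
189 = (11,13)_16 → 11³ + 13³ = 1331 + 2197 = 3528
3528 = (13,12,8)_16 → 13³ + 12³ + 8³ = 2197 + 1728 + 512 = 4437
4437 = (1,1,5,5)_16 → 1³ + 1³ + 5³ + 5³ = 1 + 1 + 125 + 125 = 252
252 = (15,12)_16 → 15³ + 12³ = 3375 + 1728 = 5103  — 5103 repeats.
That took 11 steps.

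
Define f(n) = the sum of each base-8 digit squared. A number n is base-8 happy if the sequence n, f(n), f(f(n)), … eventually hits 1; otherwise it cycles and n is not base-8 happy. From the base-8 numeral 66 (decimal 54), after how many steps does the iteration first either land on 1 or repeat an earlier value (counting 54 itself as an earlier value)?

5

54 = (6,6)_8 → 6² + 6² = 72
72 = (1,1,0)_8 → 1² + 1² + 0² = 2
2 = (2)_8 → 2² = 4
4 = (4)_8 → 4² = 16
16 = (2,0)_8 → 2² + 0² = 4  — 4 repeats.
That took 5 steps.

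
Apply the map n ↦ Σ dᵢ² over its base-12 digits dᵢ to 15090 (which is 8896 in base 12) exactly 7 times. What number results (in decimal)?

50

15090 = (8,8,9,6)_12 → 8² + 8² + 9² + 6² = 245
245 = (1,8,5)_12 → 1² + 8² + 5² = 90
90 = (7,6)_12 → 7² + 6² = 85
85 = (7,1)_12 → 7² + 1² = 50
50 = (4,2)_12 → 4² + 2² = 20
20 = (1,8)_12 → 1² + 8² = 65
65 = (5,5)_12 → 5² + 5² = 50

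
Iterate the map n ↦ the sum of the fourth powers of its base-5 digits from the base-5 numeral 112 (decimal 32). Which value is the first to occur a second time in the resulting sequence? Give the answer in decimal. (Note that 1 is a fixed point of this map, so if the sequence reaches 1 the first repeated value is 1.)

32 = (1,1,2)_5 → 18
18 = (3,3)_5 → 162
162 = (1,1,2,2)_5 → 34
34 = (1,1,4)_5 → 258
258 = (2,0,1,3)_5 → 98
98 = (3,4,3)_5 → 418
418 = (3,1,3,3)_5 → 244
244 = (1,4,3,4)_5 → 594
594 = (4,3,3,4)_5 → 674
674 = (1,0,1,4,4)_5 → 514
514 = (4,0,2,4)_5 → 528
528 = (4,1,0,3)_5 → 338
338 = (2,3,2,3)_5 → 194
194 = (1,2,3,4)_5 → 354
354 = (2,4,0,4)_5 → 528  — 528 already appeared earlier.

528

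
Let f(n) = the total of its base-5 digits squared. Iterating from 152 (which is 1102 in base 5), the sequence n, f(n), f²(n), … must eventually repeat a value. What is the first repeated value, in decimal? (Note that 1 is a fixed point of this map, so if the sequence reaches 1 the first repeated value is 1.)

152 = (1,1,0,2)_5 → 1² + 1² + 0² + 2² = 1 + 1 + 0 + 4 = 6
6 = (1,1)_5 → 1² + 1² = 1 + 1 = 2
2 = (2)_5 → 2² = 4
4 = (4)_5 → 4² = 16
16 = (3,1)_5 → 3² + 1² = 9 + 1 = 10
10 = (2,0)_5 → 2² + 0² = 4 + 0 = 4  — 4 already appeared earlier.

4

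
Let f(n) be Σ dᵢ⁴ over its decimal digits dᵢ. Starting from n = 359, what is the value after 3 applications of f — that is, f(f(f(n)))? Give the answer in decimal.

359 → 7267
7267 → 6114
6114 → 1554

1554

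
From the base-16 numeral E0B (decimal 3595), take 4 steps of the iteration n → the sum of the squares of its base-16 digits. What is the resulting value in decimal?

68

3595 = (14,0,11)_16 → 14² + 0² + 11² = 317
317 = (1,3,13)_16 → 1² + 3² + 13² = 179
179 = (11,3)_16 → 11² + 3² = 130
130 = (8,2)_16 → 8² + 2² = 68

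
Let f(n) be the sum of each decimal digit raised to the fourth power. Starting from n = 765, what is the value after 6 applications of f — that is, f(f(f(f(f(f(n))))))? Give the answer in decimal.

765 → 7⁴ + 6⁴ + 5⁴ = 4322
4322 → 4⁴ + 3⁴ + 2⁴ + 2⁴ = 369
369 → 3⁴ + 6⁴ + 9⁴ = 7938
7938 → 7⁴ + 9⁴ + 3⁴ + 8⁴ = 13139
13139 → 1⁴ + 3⁴ + 1⁴ + 3⁴ + 9⁴ = 6725
6725 → 6⁴ + 7⁴ + 2⁴ + 5⁴ = 4338

4338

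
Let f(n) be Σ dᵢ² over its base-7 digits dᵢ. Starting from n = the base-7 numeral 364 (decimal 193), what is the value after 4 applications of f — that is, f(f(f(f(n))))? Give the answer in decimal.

193 = (3,6,4)_7 → 61
61 = (1,1,5)_7 → 27
27 = (3,6)_7 → 45
45 = (6,3)_7 → 45

45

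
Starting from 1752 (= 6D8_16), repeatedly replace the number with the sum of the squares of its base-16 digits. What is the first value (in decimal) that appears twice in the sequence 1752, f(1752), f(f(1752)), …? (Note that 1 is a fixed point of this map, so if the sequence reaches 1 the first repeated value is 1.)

1752 = (6,13,8)_16 → 6² + 13² + 8² = 36 + 169 + 64 = 269
269 = (1,0,13)_16 → 1² + 0² + 13² = 1 + 0 + 169 = 170
170 = (10,10)_16 → 10² + 10² = 100 + 100 = 200
200 = (12,8)_16 → 12² + 8² = 144 + 64 = 208
208 = (13,0)_16 → 13² + 0² = 169 + 0 = 169
169 = (10,9)_16 → 10² + 9² = 100 + 81 = 181
181 = (11,5)_16 → 11² + 5² = 121 + 25 = 146
146 = (9,2)_16 → 9² + 2² = 81 + 4 = 85
85 = (5,5)_16 → 5² + 5² = 25 + 25 = 50
50 = (3,2)_16 → 3² + 2² = 9 + 4 = 13
13 = (13)_16 → 13² = 169  — 169 already appeared earlier.

169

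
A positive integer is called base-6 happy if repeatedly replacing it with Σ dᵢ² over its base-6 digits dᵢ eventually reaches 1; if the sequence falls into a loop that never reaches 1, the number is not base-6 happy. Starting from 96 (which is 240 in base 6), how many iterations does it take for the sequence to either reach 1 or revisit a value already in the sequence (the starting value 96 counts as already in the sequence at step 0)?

9

96 = (2,4,0)_6 → 2² + 4² + 0² = 4 + 16 + 0 = 20
20 = (3,2)_6 → 3² + 2² = 9 + 4 = 13
13 = (2,1)_6 → 2² + 1² = 4 + 1 = 5
5 = (5)_6 → 5² = 25
25 = (4,1)_6 → 4² + 1² = 16 + 1 = 17
17 = (2,5)_6 → 2² + 5² = 4 + 25 = 29
29 = (4,5)_6 → 4² + 5² = 16 + 25 = 41
41 = (1,0,5)_6 → 1² + 0² + 5² = 1 + 0 + 25 = 26
26 = (4,2)_6 → 4² + 2² = 16 + 4 = 20  — 20 repeats.
That took 9 steps.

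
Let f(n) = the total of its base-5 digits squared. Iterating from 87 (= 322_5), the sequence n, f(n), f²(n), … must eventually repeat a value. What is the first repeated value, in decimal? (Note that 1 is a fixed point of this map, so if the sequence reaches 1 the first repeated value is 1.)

87 = (3,2,2)_5 → 3² + 2² + 2² = 9 + 4 + 4 = 17
17 = (3,2)_5 → 3² + 2² = 9 + 4 = 13
13 = (2,3)_5 → 2² + 3² = 4 + 9 = 13  — 13 already appeared earlier.

13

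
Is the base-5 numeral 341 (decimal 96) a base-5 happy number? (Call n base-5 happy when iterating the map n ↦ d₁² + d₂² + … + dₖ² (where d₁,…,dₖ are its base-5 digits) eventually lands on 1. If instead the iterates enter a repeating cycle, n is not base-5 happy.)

96 = (3,4,1)_5 → 26
26 = (1,0,1)_5 → 2
2 = (2)_5 → 4
4 = (4)_5 → 16
16 = (3,1)_5 → 10
10 = (2,0)_5 → 4  — 4 already seen; the sequence cycles without reaching 1.

not base-5 happy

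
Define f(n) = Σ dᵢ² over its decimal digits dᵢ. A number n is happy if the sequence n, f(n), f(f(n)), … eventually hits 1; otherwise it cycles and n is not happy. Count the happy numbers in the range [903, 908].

903: 903 → 90 → 81 → 65 → 61 → 37 → 58 → 89 → 145 → 42 → 20 → 4 → 16 → 37  — not happy
904: 904 → 97 → 130 → 10 → 1  — happy
905: 905 → 106 → 37 → 58 → 89 → 145 → 42 → 20 → 4 → 16 → 37  — not happy
906: 906 → 117 → 51 → 26 → 40 → 16 → 37 → 58 → 89 → 145 → 42 → 20 → 4 → 16  — not happy
907: 907 → 130 → 10 → 1  — happy
908: 908 → 145 → 42 → 20 → 4 → 16 → 37 → 58 → 89 → 145  — not happy
happy: 904, 907

2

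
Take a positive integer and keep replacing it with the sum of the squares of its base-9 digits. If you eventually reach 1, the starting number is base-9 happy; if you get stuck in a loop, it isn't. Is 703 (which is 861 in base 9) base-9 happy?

base-9 happy

703 = (8,6,1)_9 → 8² + 6² + 1² = 64 + 36 + 1 = 101
101 = (1,2,2)_9 → 1² + 2² + 2² = 1 + 4 + 4 = 9
9 = (1,0)_9 → 1² + 0² = 1 + 0 = 1  — reached 1.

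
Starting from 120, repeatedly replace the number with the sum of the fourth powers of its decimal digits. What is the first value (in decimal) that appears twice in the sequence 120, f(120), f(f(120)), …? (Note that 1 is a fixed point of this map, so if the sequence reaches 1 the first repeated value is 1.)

120 → 17
17 → 2402
2402 → 288
288 → 8208
8208 → 8208  — 8208 already appeared earlier.

8208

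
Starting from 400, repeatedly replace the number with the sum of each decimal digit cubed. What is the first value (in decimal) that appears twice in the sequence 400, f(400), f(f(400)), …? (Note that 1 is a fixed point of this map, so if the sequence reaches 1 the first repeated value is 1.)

400 → 4³ + 0³ + 0³ = 64
64 → 6³ + 4³ = 280
280 → 2³ + 8³ + 0³ = 520
520 → 5³ + 2³ + 0³ = 133
133 → 1³ + 3³ + 3³ = 55
55 → 5³ + 5³ = 250
250 → 2³ + 5³ + 0³ = 133  — 133 already appeared earlier.

133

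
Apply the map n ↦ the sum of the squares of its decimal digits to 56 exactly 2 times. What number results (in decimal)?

56 → 5² + 6² = 61
61 → 6² + 1² = 37

37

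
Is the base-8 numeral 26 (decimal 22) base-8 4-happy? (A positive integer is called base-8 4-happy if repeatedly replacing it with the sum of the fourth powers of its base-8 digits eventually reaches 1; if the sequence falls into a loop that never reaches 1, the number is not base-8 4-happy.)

22 = (2,6)_8 → 1312
1312 = (2,4,4,0)_8 → 528
528 = (1,0,2,0)_8 → 17
17 = (2,1)_8 → 17  — 17 already seen; the sequence cycles without reaching 1.

not base-8 4-happy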